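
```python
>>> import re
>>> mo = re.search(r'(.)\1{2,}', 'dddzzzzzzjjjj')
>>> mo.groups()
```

The match spans [0:3] → 'ddd'.
Captured: group 1 = 'd'.

('d',)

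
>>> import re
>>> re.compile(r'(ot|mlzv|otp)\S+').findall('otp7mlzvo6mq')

['ot']

`|` is ordered: at each position the engine commits to the first alternative that works.
Scanning left to right: at [0:12] match 'otp7mlzvo6mq', group 1 = 'ot'.
Because there's exactly one group, `findall` drops the full match and keeps group 1 from the one hit.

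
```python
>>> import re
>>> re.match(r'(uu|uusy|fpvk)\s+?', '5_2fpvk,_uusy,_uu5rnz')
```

With `match`, the pattern is implicitly anchored at the beginning.
Here the pattern fails at index 0, so the call returns None.

None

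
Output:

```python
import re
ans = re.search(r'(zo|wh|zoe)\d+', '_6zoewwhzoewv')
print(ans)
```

Unlike `match`, `search` isn't anchored — it looks for the pattern anywhere in the string.
Here nothing in the string fits, so the call returns None.

None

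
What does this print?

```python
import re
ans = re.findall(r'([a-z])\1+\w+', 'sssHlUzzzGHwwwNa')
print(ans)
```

The backreference `\1` re-matches whatever the first group consumed, character for character.
Matches: at [0:16] match 'sssHlUzzzGHwwwNa', group 1 = 's'.
Because there's exactly one group, `findall` drops the full match and keeps group 1 from the one hit.

['s']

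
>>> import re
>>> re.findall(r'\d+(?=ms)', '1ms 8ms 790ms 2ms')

['1', '8', '790', '2']

The lookaround is zero-width — it requires the adjacent text to match without consuming it, so the asserted text isn't part of the match.
Matches: at [0:1] → '1'; at [4:5] → '8'; at [8:11] → '790'; at [14:15] → '2'.
Since nothing is captured, `findall` lists the 4 matched substrings directly.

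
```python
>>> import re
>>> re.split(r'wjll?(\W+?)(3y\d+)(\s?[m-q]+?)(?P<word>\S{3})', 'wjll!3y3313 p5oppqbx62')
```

['', '!', '3y3313', ' p', '5op', 'pqbx62']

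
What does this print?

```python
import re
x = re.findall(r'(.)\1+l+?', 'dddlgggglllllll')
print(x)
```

A backreference is literal: `\1` must see the identical characters the first group matched.
Matches: at [0:4] match 'dddl', group 1 = 'd'; at [4:9] match 'ggggl', group 1 = 'g'; at [9:15] match 'llllll', group 1 = 'l'.
One capturing group, so `findall` returns just the captured substring from each match — 3 in all.

['d', 'g', 'l']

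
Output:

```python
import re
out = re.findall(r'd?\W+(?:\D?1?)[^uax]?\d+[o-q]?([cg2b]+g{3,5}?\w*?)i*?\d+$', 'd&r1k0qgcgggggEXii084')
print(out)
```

['gcgggggEX']

Pattern: optionally a literal 'd', then one or more of a non-word character; then optionally a non-digit, then optionally the literal '1' (non-capturing group); then optionally any character except [uax], then one or more of a digit, then optionally a character in [o-q]; then one or more of one of [cg2b], then 3 to 5 of a literal 'g' (lazy), then zero or more of a word character (lazy) (captured); then zero or more of the literal 'i' (lazy), then one or more of a digit; then anchored at the end.
Scanning left to right: at [0:21] match 'd&r1k0qgcgggggEXii084', group 1 = 'gcgggggEX'.
`findall` collects group 1 from the one match (1 total).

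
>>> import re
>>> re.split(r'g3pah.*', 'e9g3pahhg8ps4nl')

This matches the literal 'g3p', then the literal 'ah'; then zero or more of any character.
Matches to split on: at [2:15] → 'g3pahhg8ps4nl'.
Splitting on the pattern gives 2 pieces.

['e9', '']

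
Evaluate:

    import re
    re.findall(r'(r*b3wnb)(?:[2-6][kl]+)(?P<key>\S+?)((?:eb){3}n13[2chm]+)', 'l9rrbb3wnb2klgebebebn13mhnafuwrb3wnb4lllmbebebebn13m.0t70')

[('b3wnb', 'g', 'ebebebn13mh'), ('rb3wnb', 'mb', 'ebebebn13m')]

The pattern matches zero or more of a literal 'r', then the literal 'b3w', then the literal 'nb' (captured); then a character in [2-6], then one or more of one of [kl] (non-capturing group); then one or more of a non-whitespace character (lazy) (captured as 'key'); then the literal 'eb' repeated 3 times, then the literal 'n13', then one or more of one of [2chm] (captured).
Lazy quantifiers expand one character at a time until the remainder of the pattern can match.
Matches: at [5:25] match 'b3wnb2klgebebebn13mh', groups = ('b3wnb', 'g', 'ebebebn13mh'); at [30:52] match 'rb3wnb4lllmbebebebn13m', groups = ('rb3wnb', 'mb', 'ebebebn13m').
With 3 capturing groups, `findall` returns a 3-tuple per match.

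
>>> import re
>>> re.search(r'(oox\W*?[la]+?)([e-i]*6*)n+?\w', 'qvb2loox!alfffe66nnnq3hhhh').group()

'oox!alfffe66nn'

The pattern matches the literal 'oox', then zero or more of a non-word character (lazy), then one or more of one of [la] (lazy) (captured); then zero or more of a character in [e-i], then zero or more of the literal '6' (captured); then one or more of a literal 'n' (lazy); then a word character.
The `?` after the quantifier makes it lazy — it takes as little as possible before letting the rest of the pattern try.
`re.search` scans for the first position where the pattern succeeds.
The match spans [5:19] → 'oox!alfffe66nn'.
Captured: group 1 = 'oox!al', group 2 = 'fffe66'.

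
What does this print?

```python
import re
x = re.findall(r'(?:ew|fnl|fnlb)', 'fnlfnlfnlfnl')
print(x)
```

No capturing groups, so `findall` returns the 4 full match strings.

['fnl', 'fnl', 'fnl', 'fnl']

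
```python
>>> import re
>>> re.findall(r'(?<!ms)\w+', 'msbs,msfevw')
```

['msbs', 'msfevw']

`(?!…)`/`(?<!…)` only lets a position through if the neighbouring text does NOT match; no characters are consumed.
Walking the string: at [0:4] → 'msbs'; at [5:11] → 'msfevw'.
Since nothing is captured, `findall` lists the 2 matched substrings directly.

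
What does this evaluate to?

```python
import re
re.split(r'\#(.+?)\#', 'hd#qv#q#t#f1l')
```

The `?` after the quantifier makes it lazy — it takes as little as possible before letting the rest of the pattern try.
With a capturing group present, the delimiter's captured portion is kept in the result list.

['hd', 'qv', 'q', 't', 'f1l']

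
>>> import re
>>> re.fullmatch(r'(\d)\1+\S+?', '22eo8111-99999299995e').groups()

After group 1 captures some text, `\1` only succeeds where that same text appears again.
`fullmatch` succeeds only if the pattern covers the string from start to end.
The match spans [0:21] → '22eo8111-99999299995e'.
Captured: group 1 = '2'.

('2',)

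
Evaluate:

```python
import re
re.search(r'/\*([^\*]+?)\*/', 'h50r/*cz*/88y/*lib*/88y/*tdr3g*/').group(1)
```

'cz'

Unlike `match`, `search` isn't anchored — it looks for the pattern anywhere in the string.
The match spans [4:10] → '/*cz*/'.
Captured: group 1 = 'cz'.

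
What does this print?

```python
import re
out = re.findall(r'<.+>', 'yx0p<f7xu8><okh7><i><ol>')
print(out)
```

Matches: at [4:24] → '<f7xu8><okh7><i><ol>'.
No capturing groups, so `findall` returns the 1 full match string.

['<f7xu8><okh7><i><ol>']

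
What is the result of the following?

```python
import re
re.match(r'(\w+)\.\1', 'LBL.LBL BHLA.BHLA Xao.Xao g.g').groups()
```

The match spans [0:7] → 'LBL.LBL'.
Captured: group 1 = 'LBL'.

('LBL',)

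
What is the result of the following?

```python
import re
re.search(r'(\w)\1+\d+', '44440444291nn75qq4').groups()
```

('4',)

The match spans [0:11] → '44440444291'.
Captured: group 1 = '4'.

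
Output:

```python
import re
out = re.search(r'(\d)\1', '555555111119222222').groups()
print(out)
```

After group 1 captures some text, `\1` only succeeds where that same text appears again.
Unlike `match`, `search` isn't anchored — it looks for the pattern anywhere in the string.
The match spans [0:2] → '55'.
Captured: group 1 = '5'.

('5',)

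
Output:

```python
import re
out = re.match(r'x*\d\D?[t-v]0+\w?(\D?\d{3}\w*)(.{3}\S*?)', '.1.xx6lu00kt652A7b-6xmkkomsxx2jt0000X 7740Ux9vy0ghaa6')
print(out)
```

The pattern matches zero or more of a literal 'x', then a digit, then optionally a non-digit; then a character in [t-v], then one or more of the literal '0', then optionally a word character; then optionally a non-digit, then exactly 3 of a digit, then zero or more of a word character (captured); then exactly 3 of any character, then zero or more of a non-whitespace character (lazy) (captured).
`re.match` won't scan ahead — the pattern has to work from the very first character.
Here the string doesn't start with a match, so the call returns None.

None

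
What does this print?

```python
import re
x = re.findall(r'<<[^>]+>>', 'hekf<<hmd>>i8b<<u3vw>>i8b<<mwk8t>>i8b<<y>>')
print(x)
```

Scanning left to right: at [4:11] → '<<hmd>>'; at [14:22] → '<<u3vw>>'; at [25:34] → '<<mwk8t>>'; at [37:42] → '<<y>>'.
`findall` yields the raw match text (4 of them) because the pattern has no groups.

['<<hmd>>', '<<u3vw>>', '<<mwk8t>>', '<<y>>']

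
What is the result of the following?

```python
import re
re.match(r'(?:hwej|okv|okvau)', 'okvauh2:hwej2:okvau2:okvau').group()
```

'okv'

The regex engine tests alternatives in the order written; an earlier branch that matches wins even if a later one would match more.
`re.match` won't scan ahead — the pattern has to work from the very first character.
The match spans [0:3] → 'okv'.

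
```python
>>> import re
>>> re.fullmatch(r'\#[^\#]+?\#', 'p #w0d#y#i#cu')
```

`re.fullmatch` is like wrapping the pattern in `^…$` (in single-line mode).
Here the pattern can't cover the whole string, so the call returns None.

None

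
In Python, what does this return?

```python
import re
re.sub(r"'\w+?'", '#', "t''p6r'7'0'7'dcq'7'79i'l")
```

Matches: at [2:7] → "'p6r'"; at [8:11] → "'0'"; at [12:17] → "'dcq'"; at [18:23] → "'79i'".
Every occurrence is swapped for '#'.

"t'#7#7#7#l"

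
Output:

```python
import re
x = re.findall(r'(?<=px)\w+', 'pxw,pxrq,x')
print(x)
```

['w', 'rq']

The lookaround is zero-width — it requires the adjacent text to match without consuming it, so the asserted text isn't part of the match.
No capturing groups, so `findall` returns the 2 full match strings.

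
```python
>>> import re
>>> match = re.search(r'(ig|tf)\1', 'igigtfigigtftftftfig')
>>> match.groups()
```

('ig',)

After group 1 captures some text, `\1` only succeeds where that same text appears again.
Unlike `match`, `search` isn't anchored — it looks for the pattern anywhere in the string.
The match spans [0:4] → 'igig'.
Captured: group 1 = 'ig'.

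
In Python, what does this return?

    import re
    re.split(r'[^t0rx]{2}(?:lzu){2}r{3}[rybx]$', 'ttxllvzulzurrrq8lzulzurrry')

['ttxllvzulzurrr', '']

Pattern: exactly 2 of any character except [t0rx], then the literal 'lzu' repeated 2 times, then exactly 3 of a literal 'r'; then one of [rybx]; then anchored at the end.
Each match becomes a cut point; 2 segments remain.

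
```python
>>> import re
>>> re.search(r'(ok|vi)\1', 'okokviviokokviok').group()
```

'okok'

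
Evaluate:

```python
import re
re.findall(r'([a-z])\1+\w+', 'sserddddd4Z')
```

['s']

A backreference is literal: `\1` must see the identical characters the first group matched.
Scanning left to right: at [0:11] match 'sserddddd4Z', group 1 = 's'.
One capturing group, so `findall` returns just the captured substring from the one match — 1 in all.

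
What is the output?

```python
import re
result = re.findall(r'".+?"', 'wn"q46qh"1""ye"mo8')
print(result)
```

A non-greedy quantifier consumes as few characters as it can — just enough that the remainder of the pattern still matches from where it stops; whatever follows it matches normally.
Walking the string: at [2:9] → '"q46qh"'; at [10:15] → '""ye"'.
No capturing groups, so `findall` returns the 2 full match strings.

['"q46qh"', '""ye"']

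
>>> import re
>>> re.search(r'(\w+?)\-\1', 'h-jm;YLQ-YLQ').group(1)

After group 1 captures some text, `\1` only succeeds where that same text appears again.
`re.search` tries every starting position until one works.
The match spans [5:12] → 'YLQ-YLQ'.
Captured: group 1 = 'YLQ'.

'YLQ'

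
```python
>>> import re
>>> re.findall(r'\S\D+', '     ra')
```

['ra']

Pattern: a non-whitespace character; then one or more of a non-digit.
With no groups in the pattern, `findall` gives back each whole match — 1 here.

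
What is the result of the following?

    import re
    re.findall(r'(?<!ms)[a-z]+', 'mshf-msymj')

['mshf', 'msymj']

Because the assertion is negative and zero-width, positions next to the forbidden text are skipped.
Scanning left to right: at [0:4] → 'mshf'; at [5:10] → 'msymj'.
No capturing groups, so `findall` returns the 2 full match strings.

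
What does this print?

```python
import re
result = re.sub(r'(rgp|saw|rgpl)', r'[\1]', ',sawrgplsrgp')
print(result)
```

,[saw][rgp]ls[rgp]

`|` is ordered: at each position the engine commits to the first alternative that works.
Matches: at [1:4] → 'saw'; at [4:7] → 'rgp'; at [9:12] → 'rgp'.
Each match is replaced using the text its own group 1 captured.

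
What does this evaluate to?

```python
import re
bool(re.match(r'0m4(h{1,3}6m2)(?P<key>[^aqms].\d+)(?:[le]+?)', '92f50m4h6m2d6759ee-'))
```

`re.match` won't scan ahead — the pattern has to work from the very first character.
Here the pattern fails at index 0, so the call returns None, and `bool(None)` is False.

False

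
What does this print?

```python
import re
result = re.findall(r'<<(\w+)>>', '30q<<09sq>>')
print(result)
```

['09sq']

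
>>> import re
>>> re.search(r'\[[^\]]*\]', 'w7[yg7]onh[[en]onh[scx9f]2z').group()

'[yg7]'

Unlike `match`, `search` isn't anchored — it looks for the pattern anywhere in the string.
The match spans [2:7] → '[yg7]'.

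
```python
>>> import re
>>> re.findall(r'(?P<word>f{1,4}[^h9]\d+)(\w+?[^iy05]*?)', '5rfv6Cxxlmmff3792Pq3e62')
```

[('fv6', 'C'), ('ff3792', 'P')]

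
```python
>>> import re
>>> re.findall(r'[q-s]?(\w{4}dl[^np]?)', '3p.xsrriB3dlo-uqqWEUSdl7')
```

['riB3dlo', 'WEUSdl7']

The pattern matches optionally a character in [q-s]; then exactly 4 of a word character, then the literal 'dl', then optionally any character except [np] (captured).
Walking the string: at [5:13] match 'rriB3dlo', group 1 = 'riB3dlo'; at [16:24] match 'qWEUSdl7', group 1 = 'WEUSdl7'.
`findall` collects group 1 from each match (2 total).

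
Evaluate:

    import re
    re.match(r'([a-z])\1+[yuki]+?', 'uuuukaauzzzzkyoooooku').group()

'uuuuk'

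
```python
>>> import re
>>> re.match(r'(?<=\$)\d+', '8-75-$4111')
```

None

The lookaround is zero-width — it requires the adjacent text to match without consuming it, so the asserted text isn't part of the match.
With `match`, the pattern is implicitly anchored at the beginning.
Here the pattern fails at index 0, so the call returns None.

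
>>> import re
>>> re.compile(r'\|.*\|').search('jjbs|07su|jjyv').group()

'|07su|'

`re.search` tries every starting position until one works.
The match spans [4:10] → '|07su|'.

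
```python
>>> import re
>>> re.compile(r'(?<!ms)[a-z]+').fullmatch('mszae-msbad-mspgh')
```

The negative lookaround is zero-width — it rules out positions where the adjacent text would match, without consuming anything.
`fullmatch` succeeds only if the pattern covers the string from start to end.
Here the pattern can't cover the whole string, so the call returns None.

None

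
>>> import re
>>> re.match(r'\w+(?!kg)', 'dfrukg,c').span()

(0, 6)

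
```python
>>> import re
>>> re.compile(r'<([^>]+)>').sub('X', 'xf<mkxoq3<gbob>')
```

'xfX'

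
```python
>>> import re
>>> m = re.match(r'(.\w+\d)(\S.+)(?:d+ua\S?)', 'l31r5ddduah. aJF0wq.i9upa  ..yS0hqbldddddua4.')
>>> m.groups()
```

The match spans [0:44] → 'l31r5ddduah. aJF0wq.i9upa  ..yS0hqbldddddua4'.
Captured: group 1 = 'l31r5', group 2 = 'ddduah. aJF0wq.i9upa  ..yS0hqbldddd'.

('l31r5', 'ddduah. aJF0wq.i9upa  ..yS0hqbldddd')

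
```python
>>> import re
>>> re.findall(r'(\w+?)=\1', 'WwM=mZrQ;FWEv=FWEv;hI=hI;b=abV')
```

The backreference `\1` re-matches whatever the first group consumed, character for character.
One capturing group, so `findall` returns just the captured substring from each match — 2 in all.

['FWEv', 'hI']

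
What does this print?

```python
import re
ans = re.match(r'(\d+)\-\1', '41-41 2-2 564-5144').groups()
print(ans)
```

A backreference is literal: `\1` must see the identical characters the first group matched.
`match` is anchored at position 0; if the pattern doesn't fit there, it returns None.
The match spans [0:5] → '41-41'.
Captured: group 1 = '41'.

('41',)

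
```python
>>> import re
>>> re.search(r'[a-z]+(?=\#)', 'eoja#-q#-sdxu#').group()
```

'eoja'

Lookahead/lookbehind check context without consuming it, so the matched span excludes the asserted characters.
The match spans [0:4] → 'eoja'.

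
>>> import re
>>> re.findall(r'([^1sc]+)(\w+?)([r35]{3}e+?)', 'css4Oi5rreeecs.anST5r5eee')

The pattern matches one or more of any character except [1sc] (captured); then one or more of a word character (lazy) (captured); then exactly 3 of one of [r35], then one or more of the literal 'e' (lazy) (captured).
Because the quantifier is non-greedy, it stops expanding at the earliest point where the rest of the pattern can succeed.
Matches: at [3:10] match '4Oi5rre', groups = ('4O', 'i', '5rre'); at [14:23] match '.anST5r5e', groups = ('.anS', 'T', '5r5e').
3 groups means each result is a tuple of 3 captured strings — 2 here.

[('4O', 'i', '5rre'), ('.anS', 'T', '5r5e')]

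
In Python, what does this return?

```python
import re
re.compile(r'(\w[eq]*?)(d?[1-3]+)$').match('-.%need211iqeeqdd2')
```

Pattern: a word character, then zero or more of one of [eq] (lazy) (captured); then optionally the literal 'd', then one or more of a character in [1-3] (captured); then anchored at the end.
`re.match` won't scan ahead — the pattern has to work from the very first character.
Here position 0 doesn't satisfy it, so the call returns None.

None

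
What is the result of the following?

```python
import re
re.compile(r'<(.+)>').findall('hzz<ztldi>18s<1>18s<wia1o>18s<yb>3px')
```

['ztldi>18s<1>18s<wia1o>18s<yb']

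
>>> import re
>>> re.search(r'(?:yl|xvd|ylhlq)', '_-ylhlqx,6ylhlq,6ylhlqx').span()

(2, 4)

Alternation tries branches left to right and keeps the first one that lets the overall match succeed at that position.
`search` walks the string left to right and returns the first match it finds.
The match spans [2:4] → 'yl'.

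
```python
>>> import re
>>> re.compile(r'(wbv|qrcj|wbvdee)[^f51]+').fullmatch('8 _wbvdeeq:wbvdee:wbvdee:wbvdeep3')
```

None

`fullmatch` succeeds only if the pattern covers the string from start to end.
Here the string isn't matched end-to-end, so the call returns None.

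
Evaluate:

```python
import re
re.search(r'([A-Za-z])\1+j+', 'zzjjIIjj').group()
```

After group 1 captures some text, `\1` only succeeds where that same text appears again.
`search` walks the string left to right and returns the first match it finds.
The match spans [0:4] → 'zzjj'.
Captured: group 1 = 'z'.

'zzjj'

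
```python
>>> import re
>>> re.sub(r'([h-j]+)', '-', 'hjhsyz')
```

This matches one or more of a character in [h-j] (captured).
Matches: at [0:3] → 'hjh'.
Every occurrence is swapped for '-'.

'-syz'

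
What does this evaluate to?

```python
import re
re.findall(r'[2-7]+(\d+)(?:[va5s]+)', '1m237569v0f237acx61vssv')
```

['9', '7', '1']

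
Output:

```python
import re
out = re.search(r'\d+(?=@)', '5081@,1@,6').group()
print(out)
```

5081

Lookahead/lookbehind check context without consuming it, so the matched span excludes the asserted characters.
`search` walks the string left to right and returns the first match it finds.
The match spans [0:4] → '5081'.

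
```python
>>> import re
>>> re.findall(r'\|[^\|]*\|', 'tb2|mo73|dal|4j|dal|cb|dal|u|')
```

['|mo73|', '|4j|', '|cb|', '|u|']

`findall` yields the raw match text (4 of them) because the pattern has no groups.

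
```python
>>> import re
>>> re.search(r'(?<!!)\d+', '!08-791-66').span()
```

(2, 3)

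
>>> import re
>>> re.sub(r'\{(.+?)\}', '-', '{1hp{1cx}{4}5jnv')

'--5jnv'

Because the quantifier is non-greedy, it stops expanding at the earliest point where the rest of the pattern can succeed.
`sub` substitutes '-' at each match site.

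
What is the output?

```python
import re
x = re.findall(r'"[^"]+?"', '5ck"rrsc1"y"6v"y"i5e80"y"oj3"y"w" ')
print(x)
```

['"rrsc1"', '"6v"', '"i5e80"', '"oj3"', '"w"']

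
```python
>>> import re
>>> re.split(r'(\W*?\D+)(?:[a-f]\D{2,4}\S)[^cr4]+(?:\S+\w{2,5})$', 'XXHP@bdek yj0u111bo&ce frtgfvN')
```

The pattern matches zero or more of a non-word character (lazy), then one or more of a non-digit (captured); then a character in [a-f], then 2 to 4 of a non-digit, then a non-whitespace character (non-capturing group); then one or more of any character except [cr4]; then one or more of a non-whitespace character, then 2 to 5 of a word character (non-capturing group); then anchored at the end.
Matches to split on: at [17:30] → 'bo&ce frtgfvN'.
`re.split` interleaves the captured-group text with the surrounding fragments.

['XXHP@bdek yj0u111', 'bo&c', '']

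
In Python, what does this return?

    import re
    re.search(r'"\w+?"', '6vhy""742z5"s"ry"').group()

'"742z5"'

The match spans [5:12] → '"742z5"'.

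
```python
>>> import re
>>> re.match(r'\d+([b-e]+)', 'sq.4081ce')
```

The pattern matches one or more of a digit; then one or more of a character in [b-e] (captured).
`re.match` only tries the pattern at the start of the string.
Here the pattern fails at index 0, so the call returns None.

None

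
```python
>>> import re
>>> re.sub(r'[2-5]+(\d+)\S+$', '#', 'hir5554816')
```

'hir#'

This matches one or more of a character in [2-5]; then one or more of a digit (captured); then one or more of a non-whitespace character; then anchored at the end.
Each match is replaced by '#'.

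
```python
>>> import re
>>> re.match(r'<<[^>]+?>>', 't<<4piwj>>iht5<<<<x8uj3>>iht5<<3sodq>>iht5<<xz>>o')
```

None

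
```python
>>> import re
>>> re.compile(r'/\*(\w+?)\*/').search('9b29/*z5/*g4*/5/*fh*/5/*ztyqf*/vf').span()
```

(8, 14)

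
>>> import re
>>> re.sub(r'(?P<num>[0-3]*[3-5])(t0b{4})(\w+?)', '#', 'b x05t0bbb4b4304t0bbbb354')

'b x05t0bbb4b4#54'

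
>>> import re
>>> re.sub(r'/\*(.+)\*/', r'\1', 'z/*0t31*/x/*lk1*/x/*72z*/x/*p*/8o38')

Each match is replaced using the text its own group 1 captured.

'z0t31*/x/*lk1*/x/*72z*/x/*p8o38'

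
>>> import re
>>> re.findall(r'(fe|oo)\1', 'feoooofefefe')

['oo', 'fe']

`\1` is not a pattern — it's the concrete string captured by group 1, re-applied verbatim.
Scanning left to right: at [2:6] match 'oooo', group 1 = 'oo'; at [6:10] match 'fefe', group 1 = 'fe'.
With a single group, `findall` returns only what that group captured — 2 items.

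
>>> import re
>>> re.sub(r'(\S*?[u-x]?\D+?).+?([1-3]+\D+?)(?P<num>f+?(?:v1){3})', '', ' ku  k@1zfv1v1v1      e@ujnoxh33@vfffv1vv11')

'      e@ujnoxh33@vfffv1vv11'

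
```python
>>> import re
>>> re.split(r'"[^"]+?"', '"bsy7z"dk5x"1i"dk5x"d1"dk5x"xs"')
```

['', 'dk5x', 'dk5x', 'dk5x', '']

Matches to split on: at [0:7] → '"bsy7z"'; at [11:15] → '"1i"'; at [19:23] → '"d1"'; at [27:31] → '"xs"'.
Splitting on the pattern gives 5 pieces.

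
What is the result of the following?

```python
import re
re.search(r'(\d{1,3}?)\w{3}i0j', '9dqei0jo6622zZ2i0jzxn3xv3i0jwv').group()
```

'9dqei0j'

This matches 1 to 3 of a digit (lazy) (captured); then exactly 3 of a word character, then the literal 'i0j'.
The match spans [0:7] → '9dqei0j'.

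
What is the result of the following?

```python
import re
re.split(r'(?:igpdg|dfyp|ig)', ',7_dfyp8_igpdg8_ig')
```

Alternation isn't longest-match — the leftmost alternative that fits at this position is chosen.
Matches to split on: at [3:7] → 'dfyp'; at [9:14] → 'igpdg'; at [16:18] → 'ig'.
Splitting on the pattern gives 4 pieces.

[',7_', '8_', '8_', '']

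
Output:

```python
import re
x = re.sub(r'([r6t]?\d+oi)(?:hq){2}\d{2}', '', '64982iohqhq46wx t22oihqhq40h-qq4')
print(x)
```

64982iohqhq46wx h-qq4

The pattern matches optionally one of [r6t], then one or more of a digit, then the literal 'oi' (captured); then the literal 'hq' repeated 2 times, then exactly 2 of a digit.
Matches: at [16:27] → 't22oihqhq40'.
`sub` substitutes '' at each match site.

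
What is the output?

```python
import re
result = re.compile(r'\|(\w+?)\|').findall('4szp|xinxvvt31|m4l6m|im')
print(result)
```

Scanning left to right: at [4:15] match '|xinxvvt31|', group 1 = 'xinxvvt31'.
Because there's exactly one group, `findall` drops the full match and keeps group 1 from the one hit.

['xinxvvt31']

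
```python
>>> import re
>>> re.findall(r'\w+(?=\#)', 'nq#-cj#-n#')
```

['nq', 'cj', 'n']

The positive lookaround only admits positions where the adjacent text matches; those characters stay outside the span.
Scanning left to right: at [0:2] → 'nq'; at [4:6] → 'cj'; at [8:9] → 'n'.
No capturing groups, so `findall` returns the 3 full match strings.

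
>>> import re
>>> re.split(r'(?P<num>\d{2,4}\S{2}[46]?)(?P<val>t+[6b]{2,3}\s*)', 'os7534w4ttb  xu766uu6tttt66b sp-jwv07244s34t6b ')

['os7534w4ttb  xu', '766uu6', 'tttt66b ', 'sp-jwv0', '7244s34', 't6b ', '']

Pattern: 2 to 4 of a digit, then exactly 2 of a non-whitespace character, then optionally one of [46] (captured as 'num'); then one or more of a literal 't', then 2 to 3 of one of [6b], then zero or more of whitespace (captured as 'val').
Because the pattern has a capturing group, `split` also inserts each captured text between the pieces.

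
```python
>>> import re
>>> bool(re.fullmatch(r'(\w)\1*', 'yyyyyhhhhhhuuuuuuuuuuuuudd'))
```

After group 1 captures some text, `\1` only succeeds where that same text appears again.
`re.fullmatch` is like wrapping the pattern in `^…$` (in single-line mode).
Here the pattern can't cover the whole string, so the call returns None, and `bool(None)` is False.

False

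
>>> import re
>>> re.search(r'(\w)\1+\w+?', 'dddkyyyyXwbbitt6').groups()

('d',)

The backreference `\1` re-matches whatever the first group consumed, character for character.
`search` walks the string left to right and returns the first match it finds.
The match spans [0:4] → 'dddk'.
Captured: group 1 = 'd'.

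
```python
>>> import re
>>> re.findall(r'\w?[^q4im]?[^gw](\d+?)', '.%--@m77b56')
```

['7', '6']

The pattern matches optionally a word character, then optionally any character except [q4im], then any character except [gw]; then one or more of a digit (lazy) (captured).
With the lazy modifier that quantifier settles for the fewest repetitions that let the rest of the pattern succeed (the atoms after it are unaffected and can still be greedy).
Walking the string: at [4:7] match '@m7', group 1 = '7'; at [7:11] match '7b56', group 1 = '6'.
With a single group, `findall` returns only what that group captured — 2 items.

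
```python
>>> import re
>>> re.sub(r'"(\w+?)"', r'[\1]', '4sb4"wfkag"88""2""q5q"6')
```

'4sb4[wfkag]88"[2][q5q]6'

Matches: at [4:11] → '"wfkag"'; at [14:17] → '"2"'; at [17:22] → '"q5q"'.
`\1` in the replacement pulls in group 1's text for each match.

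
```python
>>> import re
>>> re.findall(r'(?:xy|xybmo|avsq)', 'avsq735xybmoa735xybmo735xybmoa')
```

['avsq', 'xy', 'xy', 'xy']

Branches in `(...|...)` are attempted left-to-right; the first branch that allows the whole pattern to succeed is taken.
Since nothing is captured, `findall` lists the 4 matched substrings directly.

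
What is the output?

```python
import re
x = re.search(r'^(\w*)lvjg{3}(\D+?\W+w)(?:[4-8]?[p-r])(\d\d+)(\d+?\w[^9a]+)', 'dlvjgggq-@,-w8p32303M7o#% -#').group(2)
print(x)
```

This matches anchored at the start of the string; then zero or more of a word character (captured); then the literal 'lvj', then exactly 3 of the literal 'g'; then one or more of a non-digit (lazy), then one or more of a non-word character, then a literal 'w' (captured); then optionally a character in [4-8], then a character in [p-r] (non-capturing group); then a digit, then one or more of a digit (captured); then one or more of a digit (lazy), then a word character, then one or more of any character except [9a] (captured).
Unlike `match`, `search` isn't anchored — it looks for the pattern anywhere in the string.
The match spans [0:28] → 'dlvjgggq-@,-w8p32303M7o#% -#'.
Captured: group 1 = 'd', group 2 = 'q-@,-w', group 3 = '3230', group 4 = '3M7o#% -#'.

q-@,-w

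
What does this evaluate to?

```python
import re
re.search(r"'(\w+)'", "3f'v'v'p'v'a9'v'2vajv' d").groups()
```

('v',)

Unlike `match`, `search` isn't anchored — it looks for the pattern anywhere in the string.
The match spans [2:5] → "'v'".
Captured: group 1 = 'v'.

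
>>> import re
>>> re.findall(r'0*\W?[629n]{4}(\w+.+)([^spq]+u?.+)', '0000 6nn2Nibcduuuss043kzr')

The pattern matches zero or more of a literal '0', then optionally a non-word character, then exactly 4 of one of [629n]; then one or more of a word character, then one or more of any character (captured); then one or more of any character except [spq], then optionally a literal 'u', then one or more of any character (captured).
Walking the string: at [0:25] match '0000 6nn2Nibcduuuss043kzr', groups = ('Nibcduuuss043k', 'zr').
`findall` packs the 2 group values into a tuple for every match.

[('Nibcduuuss043k', 'zr')]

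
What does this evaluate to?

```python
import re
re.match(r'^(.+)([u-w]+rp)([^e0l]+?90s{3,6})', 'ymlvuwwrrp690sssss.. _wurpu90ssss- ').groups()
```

Pattern: anchored at the start of the string; then one or more of any character (captured); then one or more of a character in [u-w], then the literal 'rp' (captured); then one or more of any character except [e0l] (lazy), then the literal '90', then 3 to 6 of the literal 's' (captured).
`match` is anchored at position 0; if the pattern doesn't fit there, it returns None.
The match spans [0:33] → 'ymlvuwwrrp690sssss.. _wurpu90ssss'.
Captured: group 1 = 'ymlvuwwrrp690sssss.. _w', group 2 = 'urp', group 3 = 'u90ssss'.

('ymlvuwwrrp690sssss.. _w', 'urp', 'u90ssss')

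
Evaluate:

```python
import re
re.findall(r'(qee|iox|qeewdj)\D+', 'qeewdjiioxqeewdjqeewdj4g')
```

['qee']

`|` is ordered: at each position the engine commits to the first alternative that works.
One capturing group, so `findall` returns just the captured substring from the one match — 1 in all.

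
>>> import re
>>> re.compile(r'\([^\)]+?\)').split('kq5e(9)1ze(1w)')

Matches to split on: at [4:7] → '(9)'; at [10:14] → '(1w)'.
`split` removes every match and returns the 3 fragments in between.

['kq5e', '1ze', '']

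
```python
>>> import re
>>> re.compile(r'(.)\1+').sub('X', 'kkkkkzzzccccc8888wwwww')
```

'XXXXX'

After group 1 captures some text, `\1` only succeeds where that same text appears again.
Matches: at [0:5] → 'kkkkk'; at [5:8] → 'zzz'; at [8:13] → 'ccccc'; at [13:17] → '8888'; at [17:22] → 'wwwww'.
Each match is replaced by 'X'.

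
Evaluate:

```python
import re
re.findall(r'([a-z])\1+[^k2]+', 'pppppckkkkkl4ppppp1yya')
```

After group 1 captures some text, `\1` only succeeds where that same text appears again.
Walking the string: at [0:6] match 'pppppc', group 1 = 'p'; at [6:22] match 'kkkkkl4ppppp1yya', group 1 = 'k'.
`findall` collects group 1 from each match (2 total).

['p', 'k']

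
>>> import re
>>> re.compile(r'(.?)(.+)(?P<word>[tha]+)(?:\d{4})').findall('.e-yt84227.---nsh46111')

[('.', 'e-yt84227.---ns', 'h')]

3 groups means the one result is a tuple of 3 captured strings — 1 here.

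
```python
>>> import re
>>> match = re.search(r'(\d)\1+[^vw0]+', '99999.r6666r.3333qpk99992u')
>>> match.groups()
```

A backreference is literal: `\1` must see the identical characters the first group matched.
`re.search` scans for the first position where the pattern succeeds.
The match spans [0:26] → '99999.r6666r.3333qpk99992u'.
Captured: group 1 = '9'.

('9',)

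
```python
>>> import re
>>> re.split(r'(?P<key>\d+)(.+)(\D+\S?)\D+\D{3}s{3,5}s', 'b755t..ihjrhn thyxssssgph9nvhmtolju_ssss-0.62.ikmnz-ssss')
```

This matches one or more of a digit (captured as 'key'); then one or more of any character (captured); then one or more of a non-digit, then optionally a non-whitespace character (captured); then one or more of a non-digit, then exactly 3 of a non-digit; then 3 to 5 of the literal 's', then a literal 's'.
Matches to split on: at [1:56] → '755t..ihjrhn thyxssssgph9nvhmtolju_ssss-0.62.ikmnz-ssss'.
Because the pattern has a capturing group, `split` also inserts each captured text between the pieces.

['b', '755', 't..ihjrhn thyxssssgph9nvhmtolju_ssss-0.62.i', 'k', '']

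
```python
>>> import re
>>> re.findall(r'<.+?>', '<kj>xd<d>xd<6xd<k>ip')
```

['<kj>', '<d>', '<6xd<k>']

Scanning left to right: at [0:4] → '<kj>'; at [6:9] → '<d>'; at [11:18] → '<6xd<k>'.
With no groups in the pattern, `findall` gives back each whole match — 3 here.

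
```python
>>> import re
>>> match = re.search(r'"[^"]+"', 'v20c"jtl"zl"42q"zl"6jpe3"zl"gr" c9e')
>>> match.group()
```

'"jtl"'

`re.search` scans for the first position where the pattern succeeds.
The match spans [4:9] → '"jtl"'.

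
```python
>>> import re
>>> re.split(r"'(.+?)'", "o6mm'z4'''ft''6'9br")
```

['o6mm', 'z4', '', "'ft", '', '6', '9br']

The `?` after the quantifier makes it lazy — it takes as little as possible before letting the rest of the pattern try.
With a capturing group present, the delimiter's captured portion is kept in the result list.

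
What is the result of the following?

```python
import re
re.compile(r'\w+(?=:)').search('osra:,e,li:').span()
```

(0, 4)

The `(?=…)`/`(?<=…)` assertion just peeks at neighbouring text; it doesn't advance the match position.
`re.search` scans for the first position where the pattern succeeds.
The match spans [0:4] → 'osra'.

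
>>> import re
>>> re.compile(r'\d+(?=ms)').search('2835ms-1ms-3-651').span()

The lookaround is zero-width — it requires the adjacent text to match without consuming it, so the asserted text isn't part of the match.
`search` walks the string left to right and returns the first match it finds.
The match spans [0:4] → '2835'.

(0, 4)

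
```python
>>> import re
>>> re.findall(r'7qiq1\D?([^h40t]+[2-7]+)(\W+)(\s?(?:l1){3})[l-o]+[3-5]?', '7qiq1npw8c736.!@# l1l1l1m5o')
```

The pattern matches the literal '7q', then the literal 'iq1', then optionally a non-digit; then one or more of any character except [h40t], then one or more of a character in [2-7] (captured); then one or more of a non-word character (captured); then optionally whitespace, then the literal 'l1' repeated 3 times (captured); then one or more of a character in [l-o], then optionally a character in [3-5].
Scanning left to right: at [0:26] match '7qiq1npw8c736.!@# l1l1l1m5', groups = ('pw8c736', '.!@# ', 'l1l1l1').
`findall` packs the 3 group values into a tuple for every match.

[('pw8c736', '.!@# ', 'l1l1l1')]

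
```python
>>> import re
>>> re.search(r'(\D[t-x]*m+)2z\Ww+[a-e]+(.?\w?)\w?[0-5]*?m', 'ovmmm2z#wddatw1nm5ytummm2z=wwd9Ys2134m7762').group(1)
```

'ytummm'

This matches a non-digit, then zero or more of a character in [t-x], then one or more of a literal 'm' (captured); then the literal '2z', then a non-word character; then one or more of a literal 'w'; then one or more of a character in [a-e]; then optionally any character, then optionally a word character (captured); then optionally a word character, then zero or more of a character in [0-5] (lazy), then the literal 'm'.
`search` walks the string left to right and returns the first match it finds.
The match spans [18:38] → 'ytummm2z=wwd9Ys2134m'.
Captured: group 1 = 'ytummm', group 2 = '9Y'.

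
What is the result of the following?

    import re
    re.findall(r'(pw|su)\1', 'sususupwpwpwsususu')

`\1` has to match the exact text group 1 already captured.
One capturing group, so `findall` returns just the captured substring from each match — 3 in all.

['su', 'pw', 'su']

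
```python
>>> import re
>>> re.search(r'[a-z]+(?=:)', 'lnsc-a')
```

The lookaround is zero-width — it requires the adjacent text to match without consuming it, so the asserted text isn't part of the match.
Here nothing in the string fits, so the call returns None.

None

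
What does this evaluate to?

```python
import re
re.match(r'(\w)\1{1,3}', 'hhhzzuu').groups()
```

The match spans [0:3] → 'hhh'.
Captured: group 1 = 'h'.

('h',)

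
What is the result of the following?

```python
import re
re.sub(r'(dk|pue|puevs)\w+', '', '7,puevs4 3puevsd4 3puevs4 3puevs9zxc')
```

'7, 3 3 3'

Matches: at [2:8] → 'puevs4'; at [10:17] → 'puevsd4'; at [19:25] → 'puevs4'; at [27:36] → 'puevs9zxc'.
Each match is replaced by ''.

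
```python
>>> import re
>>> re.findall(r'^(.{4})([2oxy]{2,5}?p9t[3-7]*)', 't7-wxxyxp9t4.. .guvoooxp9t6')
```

2 groups means the one result is a tuple of 2 captured strings — 1 here.

[('t7-w', 'xxyxp9t4')]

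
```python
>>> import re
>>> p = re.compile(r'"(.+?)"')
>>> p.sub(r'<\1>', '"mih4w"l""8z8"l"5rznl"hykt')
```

'<mih4w>l<"8z8>l<5rznl>hykt'

Matches: at [0:7] → '"mih4w"'; at [8:14] → '""8z8"'; at [15:22] → '"5rznl"'.
The replacement refers to a captured group, so each match is rewritten using its own captured text.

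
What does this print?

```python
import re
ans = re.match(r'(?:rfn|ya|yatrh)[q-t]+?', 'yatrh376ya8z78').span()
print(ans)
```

(0, 3)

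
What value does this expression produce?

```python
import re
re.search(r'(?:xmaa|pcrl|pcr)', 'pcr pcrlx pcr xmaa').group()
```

`re.search` scans for the first position where the pattern succeeds.
The match spans [0:3] → 'pcr'.

'pcr'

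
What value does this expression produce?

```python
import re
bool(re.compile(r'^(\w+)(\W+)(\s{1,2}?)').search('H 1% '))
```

False

This matches anchored at the start of the string; then one or more of a word character (captured); then one or more of a non-word character (captured); then 1 to 2 of whitespace (lazy) (captured).
`search` walks the string left to right and returns the first match it finds.
Here the pattern never matches, so the call returns None, and `bool(None)` is False.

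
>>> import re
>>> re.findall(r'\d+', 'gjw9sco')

['9']

The pattern matches one or more of a digit.
Matches: at [3:4] → '9'.
With no groups in the pattern, `findall` gives back each whole match — 1 here.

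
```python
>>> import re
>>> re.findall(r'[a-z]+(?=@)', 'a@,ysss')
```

Because the assertion is zero-width, the text it checks is not consumed and won't appear in the result.
Matches: at [0:1] → 'a'.
With no groups in the pattern, `findall` gives back each whole match — 1 here.

['a']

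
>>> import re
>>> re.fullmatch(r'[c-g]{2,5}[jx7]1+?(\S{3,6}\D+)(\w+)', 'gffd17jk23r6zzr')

None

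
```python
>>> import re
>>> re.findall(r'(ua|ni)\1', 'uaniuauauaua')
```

The backreference `\1` re-matches whatever the first group consumed, character for character.
Scanning left to right: at [4:8] match 'uaua', group 1 = 'ua'; at [8:12] match 'uaua', group 1 = 'ua'.
With a single group, `findall` returns only what that group captured — 2 items.

['ua', 'ua']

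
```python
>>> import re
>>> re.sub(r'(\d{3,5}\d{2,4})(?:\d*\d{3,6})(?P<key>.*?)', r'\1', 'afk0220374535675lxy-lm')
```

This matches 3 to 5 of a digit, then 2 to 4 of a digit (captured); then zero or more of a digit, then 3 to 6 of a digit (non-capturing group); then zero or more of any character (lazy) (captured as 'key').
Matches: at [3:16] → '0220374535675'.
`\1` in the replacement pulls in group 1's text for each match.

'afk022037453lxy-lm'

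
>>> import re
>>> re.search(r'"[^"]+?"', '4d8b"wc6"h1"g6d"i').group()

'"wc6"'

The match spans [4:9] → '"wc6"'.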